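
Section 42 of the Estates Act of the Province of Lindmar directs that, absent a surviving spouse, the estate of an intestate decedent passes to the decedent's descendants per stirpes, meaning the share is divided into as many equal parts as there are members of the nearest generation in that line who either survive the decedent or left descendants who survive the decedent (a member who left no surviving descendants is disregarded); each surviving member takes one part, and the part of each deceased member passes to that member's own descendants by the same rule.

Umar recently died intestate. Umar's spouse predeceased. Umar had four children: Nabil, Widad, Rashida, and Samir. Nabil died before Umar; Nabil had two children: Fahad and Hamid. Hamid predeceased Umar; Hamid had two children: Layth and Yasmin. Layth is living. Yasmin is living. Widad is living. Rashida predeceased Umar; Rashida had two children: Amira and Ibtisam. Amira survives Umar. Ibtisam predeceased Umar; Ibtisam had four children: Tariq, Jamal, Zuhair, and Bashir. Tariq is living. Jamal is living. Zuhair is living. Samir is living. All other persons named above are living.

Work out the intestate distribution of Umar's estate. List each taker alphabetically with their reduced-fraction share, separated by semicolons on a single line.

Amira 1/8; Bashir 1/32; Fahad 1/8; Jamal 1/32; Layth 1/16; Samir 1/4; Tariq 1/32; Widad 1/4; Yasmin 1/16; Zuhair 1/32

There is no surviving spouse, so the entire estate passes to Umar's descendants per stirpes.
The estate is divided into 4 equal shares of 1/4 among Nabil, Widad, Rashida, Samir.
Nabil predeceased; the 1/4 allotted to Nabil's branch passes to Nabil's issue by representation.
The 1/4 is divided into 2 equal shares of 1/8 among Fahad, Hamid.
Fahad is living and takes 1/8.
Hamid predeceased; the 1/8 allotted to Hamid's branch passes to Hamid's issue by representation.
The 1/8 is divided into 2 equal shares of 1/16 among Layth, Yasmin.
Layth is living and takes 1/16.
Yasmin is living and takes 1/16.
Widad is living and takes 1/4.
Rashida predeceased; the 1/4 allotted to Rashida's branch passes to Rashida's issue by representation.
The 1/4 is divided into 2 equal shares of 1/8 among Amira, Ibtisam.
Amira is living and takes 1/8.
Ibtisam predeceased; the 1/8 allotted to Ibtisam's branch passes to Ibtisam's issue by representation.
The 1/8 is divided into 4 equal shares of 1/32 among Tariq, Jamal, Zuhair, Bashir.
Tariq is living and takes 1/32.
Jamal is living and takes 1/32.
Zuhair is living and takes 1/32.
Bashir is living and takes 1/32.
Samir is living and takes 1/4.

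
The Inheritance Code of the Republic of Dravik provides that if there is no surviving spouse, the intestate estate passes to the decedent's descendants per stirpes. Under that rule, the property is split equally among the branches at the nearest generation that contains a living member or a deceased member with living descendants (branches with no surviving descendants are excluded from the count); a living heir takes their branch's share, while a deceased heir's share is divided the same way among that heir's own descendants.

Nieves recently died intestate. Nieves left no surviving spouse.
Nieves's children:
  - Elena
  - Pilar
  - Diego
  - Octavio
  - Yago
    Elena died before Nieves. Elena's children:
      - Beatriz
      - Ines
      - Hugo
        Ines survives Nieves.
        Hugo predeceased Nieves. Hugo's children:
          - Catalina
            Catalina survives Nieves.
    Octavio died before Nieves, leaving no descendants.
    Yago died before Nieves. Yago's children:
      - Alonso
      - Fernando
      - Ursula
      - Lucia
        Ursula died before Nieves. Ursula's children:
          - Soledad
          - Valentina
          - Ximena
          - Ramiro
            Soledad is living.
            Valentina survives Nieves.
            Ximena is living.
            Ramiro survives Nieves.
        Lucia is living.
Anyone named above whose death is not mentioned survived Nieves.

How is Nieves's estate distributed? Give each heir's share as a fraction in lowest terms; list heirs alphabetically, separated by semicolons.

There is no surviving spouse, so the entire estate passes to Nieves's descendants per stirpes.
Octavio left no surviving issue, so that branch lapses and is disregarded.
The estate is divided into 4 equal shares of 1/4 among Elena, Pilar, Diego, Yago.
Elena predeceased; the 1/4 allotted to Elena's branch passes to Elena's issue by representation.
The 1/4 is divided into 3 equal shares of 1/12 among Beatriz, Ines, Hugo.
Beatriz is living and takes 1/12.
Ines is living and takes 1/12.
Hugo predeceased; the 1/12 allotted to Hugo's branch passes to Hugo's issue by representation.
Catalina is the sole taker at this level and receives the full 1/12.
Pilar is living and takes 1/4.
Diego is living and takes 1/4.
Yago predeceased; the 1/4 allotted to Yago's branch passes to Yago's issue by representation.
The 1/4 is divided into 4 equal shares of 1/16 among Alonso, Fernando, Ursula, Lucia.
Alonso is living and takes 1/16.
Fernando is living and takes 1/16.
Ursula predeceased; the 1/16 allotted to Ursula's branch passes to Ursula's issue by representation.
The 1/16 is divided into 4 equal shares of 1/64 among Soledad, Valentina, Ximena, Ramiro.
Soledad is living and takes 1/64.
Valentina is living and takes 1/64.
Ximena is living and takes 1/64.
Ramiro is living and takes 1/64.
Lucia is living and takes 1/16.

Alonso 1/16; Beatriz 1/12; Catalina 1/12; Diego 1/4; Fernando 1/16; Ines 1/12; Lucia 1/16; Pilar 1/4; Ramiro 1/64; Soledad 1/64; Valentina 1/64; Ximena 1/64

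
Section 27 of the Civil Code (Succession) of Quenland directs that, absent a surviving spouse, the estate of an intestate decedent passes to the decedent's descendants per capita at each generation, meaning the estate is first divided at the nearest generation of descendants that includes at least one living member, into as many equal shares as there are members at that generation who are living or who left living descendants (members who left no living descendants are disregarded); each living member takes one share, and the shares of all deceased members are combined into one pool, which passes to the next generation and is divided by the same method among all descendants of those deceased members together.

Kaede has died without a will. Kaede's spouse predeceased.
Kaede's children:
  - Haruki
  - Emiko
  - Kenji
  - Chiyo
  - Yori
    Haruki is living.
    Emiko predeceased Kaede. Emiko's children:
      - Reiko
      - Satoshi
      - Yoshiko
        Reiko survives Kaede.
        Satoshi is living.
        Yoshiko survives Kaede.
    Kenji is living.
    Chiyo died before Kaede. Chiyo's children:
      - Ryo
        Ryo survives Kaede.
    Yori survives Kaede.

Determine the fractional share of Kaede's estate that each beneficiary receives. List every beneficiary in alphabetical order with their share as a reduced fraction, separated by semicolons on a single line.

Haruki 1/5; Kenji 1/5; Reiko 1/10; Ryo 1/10; Satoshi 1/10; Yori 1/5; Yoshiko 1/10

There is no surviving spouse, so the entire estate passes to Kaede's descendants per capita at each generation.
At generation 1 (Haruki, Emiko, Kenji, Chiyo, Yori) there are 5 shares of (1)/5 = 1/5 each.
Living: Haruki, Kenji, and Yori — each takes 1/5.
Deceased: Emiko and Chiyo. Their combined 2/5 is pooled and carried to generation 2.
At generation 2 (Reiko, Satoshi, Yoshiko, Ryo) there are 4 shares of (2/5)/4 = 1/10 each.
Living: Reiko, Satoshi, Yoshiko, and Ryo — each takes 1/10.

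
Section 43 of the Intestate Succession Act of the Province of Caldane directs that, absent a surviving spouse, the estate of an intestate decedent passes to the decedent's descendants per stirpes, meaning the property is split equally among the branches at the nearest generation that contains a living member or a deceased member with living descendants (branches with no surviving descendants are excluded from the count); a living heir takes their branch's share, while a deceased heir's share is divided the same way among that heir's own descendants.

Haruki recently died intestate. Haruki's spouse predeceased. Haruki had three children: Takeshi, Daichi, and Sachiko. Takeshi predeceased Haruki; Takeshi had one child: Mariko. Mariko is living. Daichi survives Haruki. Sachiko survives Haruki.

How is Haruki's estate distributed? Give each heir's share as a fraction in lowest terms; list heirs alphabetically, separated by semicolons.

There is no surviving spouse, so the entire estate passes to Haruki's descendants per stirpes.
The estate is divided into 3 equal shares of 1/3 among Takeshi, Daichi, Sachiko.
Takeshi predeceased; the 1/3 allotted to Takeshi's branch passes to Takeshi's issue by representation.
Mariko is the sole taker at this level and receives the full 1/3.
Daichi is living and takes 1/3.
Sachiko is living and takes 1/3.

Daichi 1/3; Mariko 1/3; Sachiko 1/3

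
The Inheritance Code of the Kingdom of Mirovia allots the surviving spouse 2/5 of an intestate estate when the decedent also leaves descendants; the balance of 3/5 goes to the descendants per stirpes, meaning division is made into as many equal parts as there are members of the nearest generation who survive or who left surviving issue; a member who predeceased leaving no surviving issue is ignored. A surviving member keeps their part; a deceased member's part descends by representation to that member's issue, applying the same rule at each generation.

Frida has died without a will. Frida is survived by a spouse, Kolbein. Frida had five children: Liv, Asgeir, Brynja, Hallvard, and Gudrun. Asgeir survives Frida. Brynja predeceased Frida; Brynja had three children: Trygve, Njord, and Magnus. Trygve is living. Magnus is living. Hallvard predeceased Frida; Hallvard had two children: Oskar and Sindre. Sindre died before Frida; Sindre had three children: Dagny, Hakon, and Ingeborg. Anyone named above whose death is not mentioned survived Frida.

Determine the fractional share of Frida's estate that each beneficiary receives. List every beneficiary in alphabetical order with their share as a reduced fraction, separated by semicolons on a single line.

Kolbein, as surviving spouse, takes 2/5.
The remaining 3/5 passes to Frida's descendants per stirpes.
The 3/5 is divided into 5 equal shares of 3/25 among Liv, Asgeir, Brynja, Hallvard, Gudrun.
Liv is living and takes 3/25.
Asgeir is living and takes 3/25.
Brynja predeceased; the 3/25 allotted to Brynja's branch passes to Brynja's issue by representation.
The 3/25 is divided into 3 equal shares of 1/25 among Trygve, Njord, Magnus.
Trygve is living and takes 1/25.
Njord is living and takes 1/25.
Magnus is living and takes 1/25.
Hallvard predeceased; the 3/25 allotted to Hallvard's branch passes to Hallvard's issue by representation.
The 3/25 is divided into 2 equal shares of 3/50 among Oskar, Sindre.
Oskar is living and takes 3/50.
Sindre predeceased; the 3/50 allotted to Sindre's branch passes to Sindre's issue by representation.
The 3/50 is divided into 3 equal shares of 1/50 among Dagny, Hakon, Ingeborg.
Dagny is living and takes 1/50.
Hakon is living and takes 1/50.
Ingeborg is living and takes 1/50.
Gudrun is living and takes 3/25.

Asgeir 3/25; Dagny 1/50; Gudrun 3/25; Hakon 1/50; Ingeborg 1/50; Kolbein 2/5; Liv 3/25; Magnus 1/25; Njord 1/25; Oskar 3/50; Trygve 1/25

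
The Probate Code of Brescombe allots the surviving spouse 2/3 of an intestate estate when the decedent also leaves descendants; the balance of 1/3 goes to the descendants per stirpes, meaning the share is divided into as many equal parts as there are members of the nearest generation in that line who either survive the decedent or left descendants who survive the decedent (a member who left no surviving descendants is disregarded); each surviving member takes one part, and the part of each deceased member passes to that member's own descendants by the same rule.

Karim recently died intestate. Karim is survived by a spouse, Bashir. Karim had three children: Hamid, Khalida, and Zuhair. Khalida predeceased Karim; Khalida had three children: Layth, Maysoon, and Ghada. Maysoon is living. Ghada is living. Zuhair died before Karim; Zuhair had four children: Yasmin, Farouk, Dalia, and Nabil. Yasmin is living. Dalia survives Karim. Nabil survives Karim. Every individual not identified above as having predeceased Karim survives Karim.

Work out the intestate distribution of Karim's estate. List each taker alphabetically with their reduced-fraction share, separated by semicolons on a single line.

Bashir, as surviving spouse, takes 2/3.
The remaining 1/3 passes to Karim's descendants per stirpes.
The 1/3 is divided into 3 equal shares of 1/9 among Hamid, Khalida, Zuhair.
Hamid is living and takes 1/9.
Khalida predeceased; the 1/9 allotted to Khalida's branch passes to Khalida's issue by representation.
The 1/9 is divided into 3 equal shares of 1/27 among Layth, Maysoon, Ghada.
Layth is living and takes 1/27.
Maysoon is living and takes 1/27.
Ghada is living and takes 1/27.
Zuhair predeceased; the 1/9 allotted to Zuhair's branch passes to Zuhair's issue by representation.
The 1/9 is divided into 4 equal shares of 1/36 among Yasmin, Farouk, Dalia, Nabil.
Yasmin is living and takes 1/36.
Farouk is living and takes 1/36.
Dalia is living and takes 1/36.
Nabil is living and takes 1/36.

Bashir 2/3; Dalia 1/36; Farouk 1/36; Ghada 1/27; Hamid 1/9; Layth 1/27; Maysoon 1/27; Nabil 1/36; Yasmin 1/36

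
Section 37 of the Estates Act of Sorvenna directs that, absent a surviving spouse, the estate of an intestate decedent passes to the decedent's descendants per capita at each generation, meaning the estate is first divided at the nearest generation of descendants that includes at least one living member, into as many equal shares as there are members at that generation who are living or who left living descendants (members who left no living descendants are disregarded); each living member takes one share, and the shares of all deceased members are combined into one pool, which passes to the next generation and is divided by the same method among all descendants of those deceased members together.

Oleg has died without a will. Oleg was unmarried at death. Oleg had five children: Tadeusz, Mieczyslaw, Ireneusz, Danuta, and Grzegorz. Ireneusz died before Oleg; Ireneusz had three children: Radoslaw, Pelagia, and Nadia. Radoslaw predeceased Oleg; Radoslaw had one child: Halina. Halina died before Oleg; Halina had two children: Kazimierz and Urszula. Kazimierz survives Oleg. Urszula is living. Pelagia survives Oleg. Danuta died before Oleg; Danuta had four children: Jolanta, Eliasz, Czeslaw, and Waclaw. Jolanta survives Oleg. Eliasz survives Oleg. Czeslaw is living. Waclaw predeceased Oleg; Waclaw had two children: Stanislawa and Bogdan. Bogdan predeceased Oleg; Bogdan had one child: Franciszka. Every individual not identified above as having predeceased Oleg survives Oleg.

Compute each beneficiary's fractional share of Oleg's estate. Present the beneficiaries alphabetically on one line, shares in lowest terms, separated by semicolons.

There is no surviving spouse, so the entire estate passes to Oleg's descendants per capita at each generation.
At generation 1 (Tadeusz, Mieczyslaw, Ireneusz, Danuta, Grzegorz) there are 5 shares of (1)/5 = 1/5 each.
Living: Tadeusz, Mieczyslaw, and Grzegorz — each takes 1/5.
Deceased: Ireneusz and Danuta. Their combined 2/5 is pooled and carried to generation 2.
At generation 2 (Radoslaw, Pelagia, Nadia, Jolanta, Eliasz, Czeslaw, Waclaw) there are 7 shares of (2/5)/7 = 2/35 each.
Living: Pelagia, Nadia, Jolanta, Eliasz, and Czeslaw — each takes 2/35.
Deceased: Radoslaw and Waclaw. Their combined 4/35 is pooled and carried to generation 3.
At generation 3 (Halina, Stanislawa, Bogdan) there are 3 shares of (4/35)/3 = 4/105 each.
Living: Stanislawa — each takes 4/105.
Deceased: Halina and Bogdan. Their combined 8/105 is pooled and carried to generation 4.
At generation 4 (Kazimierz, Urszula, Franciszka) there are 3 shares of (8/105)/3 = 8/315 each.
Living: Kazimierz, Urszula, and Franciszka — each takes 8/315.

Czeslaw 2/35; Eliasz 2/35; Franciszka 8/315; Grzegorz 1/5; Jolanta 2/35; Kazimierz 8/315; Mieczyslaw 1/5; Nadia 2/35; Pelagia 2/35; Stanislawa 4/105; Tadeusz 1/5; Urszula 8/315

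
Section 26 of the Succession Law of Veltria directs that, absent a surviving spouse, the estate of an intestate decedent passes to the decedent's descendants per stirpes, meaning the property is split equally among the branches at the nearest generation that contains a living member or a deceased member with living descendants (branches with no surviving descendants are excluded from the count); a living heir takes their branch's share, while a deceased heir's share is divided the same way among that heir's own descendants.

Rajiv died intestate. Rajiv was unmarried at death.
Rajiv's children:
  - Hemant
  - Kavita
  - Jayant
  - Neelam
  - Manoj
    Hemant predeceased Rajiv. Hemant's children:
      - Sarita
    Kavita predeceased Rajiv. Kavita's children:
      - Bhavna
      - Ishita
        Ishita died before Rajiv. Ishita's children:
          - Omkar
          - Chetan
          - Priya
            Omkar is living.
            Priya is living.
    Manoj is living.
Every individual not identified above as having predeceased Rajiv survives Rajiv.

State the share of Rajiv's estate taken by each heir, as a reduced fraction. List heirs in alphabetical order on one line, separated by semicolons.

Bhavna 1/10; Chetan 1/30; Jayant 1/5; Manoj 1/5; Neelam 1/5; Omkar 1/30; Priya 1/30; Sarita 1/5

There is no surviving spouse, so the entire estate passes to Rajiv's descendants per stirpes.
The estate is divided into 5 equal shares of 1/5 among Hemant, Kavita, Jayant, Neelam, Manoj.
Hemant predeceased; the 1/5 allotted to Hemant's branch passes to Hemant's issue by representation.
Sarita is the sole taker at this level and receives the full 1/5.
Kavita predeceased; the 1/5 allotted to Kavita's branch passes to Kavita's issue by representation.
The 1/5 is divided into 2 equal shares of 1/10 among Bhavna, Ishita.
Bhavna is living and takes 1/10.
Ishita predeceased; the 1/10 allotted to Ishita's branch passes to Ishita's issue by representation.
The 1/10 is divided into 3 equal shares of 1/30 among Omkar, Chetan, Priya.
Omkar is living and takes 1/30.
Chetan is living and takes 1/30.
Priya is living and takes 1/30.
Jayant is living and takes 1/5.
Neelam is living and takes 1/5.
Manoj is living and takes 1/5.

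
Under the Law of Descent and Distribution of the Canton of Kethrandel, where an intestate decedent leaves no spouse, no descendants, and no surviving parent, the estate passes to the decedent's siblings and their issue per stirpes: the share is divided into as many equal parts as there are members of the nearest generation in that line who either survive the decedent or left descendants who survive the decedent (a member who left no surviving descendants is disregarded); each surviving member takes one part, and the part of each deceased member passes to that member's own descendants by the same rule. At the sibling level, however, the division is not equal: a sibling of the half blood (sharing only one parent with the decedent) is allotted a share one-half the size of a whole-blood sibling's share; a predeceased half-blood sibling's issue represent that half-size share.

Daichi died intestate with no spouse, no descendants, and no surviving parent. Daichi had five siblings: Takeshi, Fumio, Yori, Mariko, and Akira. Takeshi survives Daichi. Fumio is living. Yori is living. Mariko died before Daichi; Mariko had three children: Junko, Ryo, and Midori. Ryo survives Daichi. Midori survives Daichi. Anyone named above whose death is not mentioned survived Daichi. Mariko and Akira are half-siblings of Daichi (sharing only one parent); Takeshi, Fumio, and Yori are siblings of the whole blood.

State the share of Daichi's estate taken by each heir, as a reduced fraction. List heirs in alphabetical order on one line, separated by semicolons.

Akira 1/8; Fumio 1/4; Junko 1/24; Midori 1/24; Ryo 1/24; Takeshi 1/4; Yori 1/4

No spouse, descendants, or parent survives, so the estate passes to Daichi's siblings per stirpes.
Half-blood siblings count for one-half the weight of whole-blood siblings at the initial division.
Dividing 1 in proportion to weights (total weight 4): Takeshi (weight 1) → 1/4; Fumio (weight 1) → 1/4; Yori (weight 1) → 1/4; Mariko (weight 1/2) → 1/8; Akira (weight 1/2) → 1/8.
Takeshi is living and takes 1/4.
Fumio is living and takes 1/4.
Yori is living and takes 1/4.
Mariko predeceased; the 1/8 allotted to Mariko's branch passes to Mariko's issue by representation.
The 1/8 is divided into 3 equal shares of 1/24 among Junko, Ryo, Midori.
Junko is living and takes 1/24.
Ryo is living and takes 1/24.
Midori is living and takes 1/24.
Akira is living and takes 1/8.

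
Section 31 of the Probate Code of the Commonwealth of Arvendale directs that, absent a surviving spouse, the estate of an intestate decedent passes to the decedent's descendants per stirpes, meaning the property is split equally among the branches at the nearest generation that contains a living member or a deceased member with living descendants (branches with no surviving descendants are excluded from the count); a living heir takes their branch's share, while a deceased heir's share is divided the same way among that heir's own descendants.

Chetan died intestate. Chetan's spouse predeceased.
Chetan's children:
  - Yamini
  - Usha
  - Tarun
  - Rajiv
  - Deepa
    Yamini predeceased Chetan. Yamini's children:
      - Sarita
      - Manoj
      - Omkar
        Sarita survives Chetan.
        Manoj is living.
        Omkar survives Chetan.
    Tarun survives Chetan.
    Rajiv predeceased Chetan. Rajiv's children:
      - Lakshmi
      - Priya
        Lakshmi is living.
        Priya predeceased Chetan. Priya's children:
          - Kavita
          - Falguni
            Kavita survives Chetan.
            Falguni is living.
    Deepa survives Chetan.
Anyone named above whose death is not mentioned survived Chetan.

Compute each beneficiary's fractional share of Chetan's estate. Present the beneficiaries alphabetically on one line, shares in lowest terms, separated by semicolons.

Deepa 1/5; Falguni 1/20; Kavita 1/20; Lakshmi 1/10; Manoj 1/15; Omkar 1/15; Sarita 1/15; Tarun 1/5; Usha 1/5

There is no surviving spouse, so the entire estate passes to Chetan's descendants per stirpes.
The estate is divided into 5 equal shares of 1/5 among Yamini, Usha, Tarun, Rajiv, Deepa.
Yamini predeceased; the 1/5 allotted to Yamini's branch passes to Yamini's issue by representation.
The 1/5 is divided into 3 equal shares of 1/15 among Sarita, Manoj, Omkar.
Sarita is living and takes 1/15.
Manoj is living and takes 1/15.
Omkar is living and takes 1/15.
Usha is living and takes 1/5.
Tarun is living and takes 1/5.
Rajiv predeceased; the 1/5 allotted to Rajiv's branch passes to Rajiv's issue by representation.
The 1/5 is divided into 2 equal shares of 1/10 among Lakshmi, Priya.
Lakshmi is living and takes 1/10.
Priya predeceased; the 1/10 allotted to Priya's branch passes to Priya's issue by representation.
The 1/10 is divided into 2 equal shares of 1/20 among Kavita, Falguni.
Kavita is living and takes 1/20.
Falguni is living and takes 1/20.
Deepa is living and takes 1/5.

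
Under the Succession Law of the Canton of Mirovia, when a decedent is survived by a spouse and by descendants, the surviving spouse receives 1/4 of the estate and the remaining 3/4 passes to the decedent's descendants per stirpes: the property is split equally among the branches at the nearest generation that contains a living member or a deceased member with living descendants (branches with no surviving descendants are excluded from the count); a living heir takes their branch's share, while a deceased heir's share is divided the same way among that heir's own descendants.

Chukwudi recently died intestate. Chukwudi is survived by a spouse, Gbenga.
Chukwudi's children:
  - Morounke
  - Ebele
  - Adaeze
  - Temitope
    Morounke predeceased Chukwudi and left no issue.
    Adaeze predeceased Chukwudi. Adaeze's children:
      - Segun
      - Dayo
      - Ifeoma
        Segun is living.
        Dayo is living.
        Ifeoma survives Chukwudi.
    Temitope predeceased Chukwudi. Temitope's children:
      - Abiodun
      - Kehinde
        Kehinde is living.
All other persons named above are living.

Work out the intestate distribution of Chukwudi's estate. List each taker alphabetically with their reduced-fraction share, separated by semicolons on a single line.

Gbenga, as surviving spouse, takes 1/4.
The remaining 3/4 passes to Chukwudi's descendants per stirpes.
Morounke left no surviving issue, so that branch lapses and is disregarded.
The 3/4 is divided into 3 equal shares of 1/4 among Ebele, Adaeze, Temitope.
Ebele is living and takes 1/4.
Adaeze predeceased; the 1/4 allotted to Adaeze's branch passes to Adaeze's issue by representation.
The 1/4 is divided into 3 equal shares of 1/12 among Segun, Dayo, Ifeoma.
Segun is living and takes 1/12.
Dayo is living and takes 1/12.
Ifeoma is living and takes 1/12.
Temitope predeceased; the 1/4 allotted to Temitope's branch passes to Temitope's issue by representation.
The 1/4 is divided into 2 equal shares of 1/8 among Abiodun, Kehinde.
Abiodun is living and takes 1/8.
Kehinde is living and takes 1/8.

Abiodun 1/8; Dayo 1/12; Ebele 1/4; Gbenga 1/4; Ifeoma 1/12; Kehinde 1/8; Segun 1/12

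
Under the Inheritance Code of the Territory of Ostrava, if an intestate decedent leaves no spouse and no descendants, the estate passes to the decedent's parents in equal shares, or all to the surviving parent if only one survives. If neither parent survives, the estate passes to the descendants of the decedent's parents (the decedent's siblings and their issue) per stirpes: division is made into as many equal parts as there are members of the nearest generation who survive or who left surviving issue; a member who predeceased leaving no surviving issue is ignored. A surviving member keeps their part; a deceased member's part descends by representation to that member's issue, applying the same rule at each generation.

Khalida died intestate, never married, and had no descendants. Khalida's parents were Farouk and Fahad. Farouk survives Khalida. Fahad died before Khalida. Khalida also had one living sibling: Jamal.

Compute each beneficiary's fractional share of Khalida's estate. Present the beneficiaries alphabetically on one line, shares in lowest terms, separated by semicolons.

Farouk 1

Only one parent, Farouk, survives, so Farouk takes the entire estate. The siblings take nothing because a surviving parent has priority.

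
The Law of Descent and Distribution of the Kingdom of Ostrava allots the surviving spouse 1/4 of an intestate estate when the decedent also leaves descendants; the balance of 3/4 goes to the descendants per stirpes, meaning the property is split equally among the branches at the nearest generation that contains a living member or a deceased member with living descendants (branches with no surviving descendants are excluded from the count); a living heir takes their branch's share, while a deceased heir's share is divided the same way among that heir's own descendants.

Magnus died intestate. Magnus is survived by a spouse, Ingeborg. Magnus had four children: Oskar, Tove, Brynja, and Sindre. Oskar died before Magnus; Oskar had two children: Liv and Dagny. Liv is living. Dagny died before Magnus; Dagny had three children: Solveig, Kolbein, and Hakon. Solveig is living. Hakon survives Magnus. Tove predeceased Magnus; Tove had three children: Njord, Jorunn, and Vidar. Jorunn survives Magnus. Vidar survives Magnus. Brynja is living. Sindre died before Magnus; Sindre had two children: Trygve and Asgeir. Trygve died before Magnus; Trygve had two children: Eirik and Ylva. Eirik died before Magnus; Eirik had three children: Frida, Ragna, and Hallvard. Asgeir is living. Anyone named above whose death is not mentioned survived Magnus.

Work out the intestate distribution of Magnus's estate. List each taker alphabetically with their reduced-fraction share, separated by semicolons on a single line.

Ingeborg, as surviving spouse, takes 1/4.
The remaining 3/4 passes to Magnus's descendants per stirpes.
The 3/4 is divided into 4 equal shares of 3/16 among Oskar, Tove, Brynja, Sindre.
Oskar predeceased; the 3/16 allotted to Oskar's branch passes to Oskar's issue by representation.
The 3/16 is divided into 2 equal shares of 3/32 among Liv, Dagny.
Liv is living and takes 3/32.
Dagny predeceased; the 3/32 allotted to Dagny's branch passes to Dagny's issue by representation.
The 3/32 is divided into 3 equal shares of 1/32 among Solveig, Kolbein, Hakon.
Solveig is living and takes 1/32.
Kolbein is living and takes 1/32.
Hakon is living and takes 1/32.
Tove predeceased; the 3/16 allotted to Tove's branch passes to Tove's issue by representation.
The 3/16 is divided into 3 equal shares of 1/16 among Njord, Jorunn, Vidar.
Njord is living and takes 1/16.
Jorunn is living and takes 1/16.
Vidar is living and takes 1/16.
Brynja is living and takes 3/16.
Sindre predeceased; the 3/16 allotted to Sindre's branch passes to Sindre's issue by representation.
The 3/16 is divided into 2 equal shares of 3/32 among Trygve, Asgeir.
Trygve predeceased; the 3/32 allotted to Trygve's branch passes to Trygve's issue by representation.
The 3/32 is divided into 2 equal shares of 3/64 among Eirik, Ylva.
Eirik predeceased; the 3/64 allotted to Eirik's branch passes to Eirik's issue by representation.
The 3/64 is divided into 3 equal shares of 1/64 among Frida, Ragna, Hallvard.
Frida is living and takes 1/64.
Ragna is living and takes 1/64.
Hallvard is living and takes 1/64.
Ylva is living and takes 3/64.
Asgeir is living and takes 3/32.

Asgeir 3/32; Brynja 3/16; Frida 1/64; Hakon 1/32; Hallvard 1/64; Ingeborg 1/4; Jorunn 1/16; Kolbein 1/32; Liv 3/32; Njord 1/16; Ragna 1/64; Solveig 1/32; Vidar 1/16; Ylva 3/64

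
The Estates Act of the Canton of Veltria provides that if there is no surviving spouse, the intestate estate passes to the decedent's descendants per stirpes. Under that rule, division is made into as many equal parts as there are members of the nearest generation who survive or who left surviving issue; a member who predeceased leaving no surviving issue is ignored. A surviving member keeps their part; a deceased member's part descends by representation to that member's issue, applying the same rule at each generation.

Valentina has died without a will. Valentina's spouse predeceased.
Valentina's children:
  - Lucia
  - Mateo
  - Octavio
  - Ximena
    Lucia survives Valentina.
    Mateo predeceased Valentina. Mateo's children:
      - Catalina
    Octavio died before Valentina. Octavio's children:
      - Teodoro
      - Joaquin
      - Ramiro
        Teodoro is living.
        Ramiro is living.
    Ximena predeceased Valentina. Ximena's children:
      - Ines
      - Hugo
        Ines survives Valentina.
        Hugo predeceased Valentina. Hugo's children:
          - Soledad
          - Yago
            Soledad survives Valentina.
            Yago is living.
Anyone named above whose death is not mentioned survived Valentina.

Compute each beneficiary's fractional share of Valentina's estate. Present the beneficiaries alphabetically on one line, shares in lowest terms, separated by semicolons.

Catalina 1/4; Ines 1/8; Joaquin 1/12; Lucia 1/4; Ramiro 1/12; Soledad 1/16; Teodoro 1/12; Yago 1/16

There is no surviving spouse, so the entire estate passes to Valentina's descendants per stirpes.
The estate is divided into 4 equal shares of 1/4 among Lucia, Mateo, Octavio, Ximena.
Lucia is living and takes 1/4.
Mateo predeceased; the 1/4 allotted to Mateo's branch passes to Mateo's issue by representation.
Catalina is the sole taker at this level and receives the full 1/4.
Octavio predeceased; the 1/4 allotted to Octavio's branch passes to Octavio's issue by representation.
The 1/4 is divided into 3 equal shares of 1/12 among Teodoro, Joaquin, Ramiro.
Teodoro is living and takes 1/12.
Joaquin is living and takes 1/12.
Ramiro is living and takes 1/12.
Ximena predeceased; the 1/4 allotted to Ximena's branch passes to Ximena's issue by representation.
The 1/4 is divided into 2 equal shares of 1/8 among Ines, Hugo.
Ines is living and takes 1/8.
Hugo predeceased; the 1/8 allotted to Hugo's branch passes to Hugo's issue by representation.
The 1/8 is divided into 2 equal shares of 1/16 among Soledad, Yago.
Soledad is living and takes 1/16.
Yago is living and takes 1/16.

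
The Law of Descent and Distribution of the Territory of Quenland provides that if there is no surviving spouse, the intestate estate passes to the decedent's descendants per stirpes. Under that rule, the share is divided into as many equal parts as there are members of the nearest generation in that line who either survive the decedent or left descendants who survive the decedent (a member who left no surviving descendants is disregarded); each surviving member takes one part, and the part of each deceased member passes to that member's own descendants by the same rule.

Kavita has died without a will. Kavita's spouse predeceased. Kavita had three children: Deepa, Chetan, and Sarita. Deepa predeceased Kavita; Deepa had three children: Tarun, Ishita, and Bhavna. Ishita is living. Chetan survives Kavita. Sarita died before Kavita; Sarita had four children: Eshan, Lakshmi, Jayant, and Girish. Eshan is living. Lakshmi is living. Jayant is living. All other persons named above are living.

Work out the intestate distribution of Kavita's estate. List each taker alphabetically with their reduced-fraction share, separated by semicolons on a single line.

Bhavna 1/9; Chetan 1/3; Eshan 1/12; Girish 1/12; Ishita 1/9; Jayant 1/12; Lakshmi 1/12; Tarun 1/9

There is no surviving spouse, so the entire estate passes to Kavita's descendants per stirpes.
The estate is divided into 3 equal shares of 1/3 among Deepa, Chetan, Sarita.
Deepa predeceased; the 1/3 allotted to Deepa's branch passes to Deepa's issue by representation.
The 1/3 is divided into 3 equal shares of 1/9 among Tarun, Ishita, Bhavna.
Tarun is living and takes 1/9.
Ishita is living and takes 1/9.
Bhavna is living and takes 1/9.
Chetan is living and takes 1/3.
Sarita predeceased; the 1/3 allotted to Sarita's branch passes to Sarita's issue by representation.
The 1/3 is divided into 4 equal shares of 1/12 among Eshan, Lakshmi, Jayant, Girish.
Eshan is living and takes 1/12.
Lakshmi is living and takes 1/12.
Jayant is living and takes 1/12.
Girish is living and takes 1/12.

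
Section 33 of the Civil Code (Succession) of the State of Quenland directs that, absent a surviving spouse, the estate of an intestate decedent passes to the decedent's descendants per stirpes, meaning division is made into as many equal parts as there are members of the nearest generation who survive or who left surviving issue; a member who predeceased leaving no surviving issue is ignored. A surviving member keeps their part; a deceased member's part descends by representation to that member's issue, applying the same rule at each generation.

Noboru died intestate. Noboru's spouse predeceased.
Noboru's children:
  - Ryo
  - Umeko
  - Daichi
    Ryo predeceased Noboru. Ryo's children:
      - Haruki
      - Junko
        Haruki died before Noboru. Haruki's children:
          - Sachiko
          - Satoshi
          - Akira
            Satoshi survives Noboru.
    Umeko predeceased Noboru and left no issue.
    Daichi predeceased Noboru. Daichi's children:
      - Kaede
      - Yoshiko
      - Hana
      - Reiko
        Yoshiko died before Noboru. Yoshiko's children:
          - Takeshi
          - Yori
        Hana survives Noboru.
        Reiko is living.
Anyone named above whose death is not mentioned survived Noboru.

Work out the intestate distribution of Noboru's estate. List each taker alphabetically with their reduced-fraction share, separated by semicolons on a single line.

There is no surviving spouse, so the entire estate passes to Noboru's descendants per stirpes.
Umeko left no surviving issue, so that branch lapses and is disregarded.
The estate is divided into 2 equal shares of 1/2 among Ryo, Daichi.
Ryo predeceased; the 1/2 allotted to Ryo's branch passes to Ryo's issue by representation.
The 1/2 is divided into 2 equal shares of 1/4 among Haruki, Junko.
Haruki predeceased; the 1/4 allotted to Haruki's branch passes to Haruki's issue by representation.
The 1/4 is divided into 3 equal shares of 1/12 among Sachiko, Satoshi, Akira.
Sachiko is living and takes 1/12.
Satoshi is living and takes 1/12.
Akira is living and takes 1/12.
Junko is living and takes 1/4.
Daichi predeceased; the 1/2 allotted to Daichi's branch passes to Daichi's issue by representation.
The 1/2 is divided into 4 equal shares of 1/8 among Kaede, Yoshiko, Hana, Reiko.
Kaede is living and takes 1/8.
Yoshiko predeceased; the 1/8 allotted to Yoshiko's branch passes to Yoshiko's issue by representation.
The 1/8 is divided into 2 equal shares of 1/16 among Takeshi, Yori.
Takeshi is living and takes 1/16.
Yori is living and takes 1/16.
Hana is living and takes 1/8.
Reiko is living and takes 1/8.

Akira 1/12; Hana 1/8; Junko 1/4; Kaede 1/8; Reiko 1/8; Sachiko 1/12; Satoshi 1/12; Takeshi 1/16; Yori 1/16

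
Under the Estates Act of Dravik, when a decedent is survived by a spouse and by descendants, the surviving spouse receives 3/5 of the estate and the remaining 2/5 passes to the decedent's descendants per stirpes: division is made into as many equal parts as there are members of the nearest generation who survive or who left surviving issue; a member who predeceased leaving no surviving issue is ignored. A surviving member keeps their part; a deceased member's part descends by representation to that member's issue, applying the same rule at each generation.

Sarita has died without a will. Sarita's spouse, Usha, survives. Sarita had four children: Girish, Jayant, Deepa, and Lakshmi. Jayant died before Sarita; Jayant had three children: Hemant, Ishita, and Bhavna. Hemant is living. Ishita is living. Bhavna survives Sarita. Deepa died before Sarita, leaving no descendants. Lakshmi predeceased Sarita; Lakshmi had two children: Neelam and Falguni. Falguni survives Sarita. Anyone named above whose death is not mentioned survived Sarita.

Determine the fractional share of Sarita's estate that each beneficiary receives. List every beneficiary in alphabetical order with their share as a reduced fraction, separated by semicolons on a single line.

Usha, as surviving spouse, takes 3/5.
The remaining 2/5 passes to Sarita's descendants per stirpes.
Deepa left no surviving issue, so that branch lapses and is disregarded.
The 2/5 is divided into 3 equal shares of 2/15 among Girish, Jayant, Lakshmi.
Girish is living and takes 2/15.
Jayant predeceased; the 2/15 allotted to Jayant's branch passes to Jayant's issue by representation.
The 2/15 is divided into 3 equal shares of 2/45 among Hemant, Ishita, Bhavna.
Hemant is living and takes 2/45.
Ishita is living and takes 2/45.
Bhavna is living and takes 2/45.
Lakshmi predeceased; the 2/15 allotted to Lakshmi's branch passes to Lakshmi's issue by representation.
The 2/15 is divided into 2 equal shares of 1/15 among Neelam, Falguni.
Neelam is living and takes 1/15.
Falguni is living and takes 1/15.

Bhavna 2/45; Falguni 1/15; Girish 2/15; Hemant 2/45; Ishita 2/45; Neelam 1/15; Usha 3/5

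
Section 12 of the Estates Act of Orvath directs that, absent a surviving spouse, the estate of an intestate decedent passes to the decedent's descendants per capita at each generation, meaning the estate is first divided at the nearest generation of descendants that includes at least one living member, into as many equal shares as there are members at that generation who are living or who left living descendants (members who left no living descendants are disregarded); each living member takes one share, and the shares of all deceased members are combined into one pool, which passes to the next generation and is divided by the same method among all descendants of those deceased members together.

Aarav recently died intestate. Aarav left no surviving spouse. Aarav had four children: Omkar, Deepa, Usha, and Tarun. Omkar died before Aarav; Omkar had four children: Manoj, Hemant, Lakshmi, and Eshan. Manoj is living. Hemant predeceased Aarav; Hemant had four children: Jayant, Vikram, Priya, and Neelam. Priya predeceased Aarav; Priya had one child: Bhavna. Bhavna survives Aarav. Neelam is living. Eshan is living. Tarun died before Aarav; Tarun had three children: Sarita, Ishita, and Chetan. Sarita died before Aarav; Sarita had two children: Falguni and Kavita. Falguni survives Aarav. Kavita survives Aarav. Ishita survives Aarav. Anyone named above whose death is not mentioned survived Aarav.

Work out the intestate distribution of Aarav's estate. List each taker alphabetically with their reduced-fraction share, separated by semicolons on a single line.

There is no surviving spouse, so the entire estate passes to Aarav's descendants per capita at each generation.
At generation 1 (Omkar, Deepa, Usha, Tarun) there are 4 shares of (1)/4 = 1/4 each.
Living: Deepa and Usha — each takes 1/4.
Deceased: Omkar and Tarun. Their combined 1/2 is pooled and carried to generation 2.
At generation 2 (Manoj, Hemant, Lakshmi, Eshan, Sarita, Ishita, Chetan) there are 7 shares of (1/2)/7 = 1/14 each.
Living: Manoj, Lakshmi, Eshan, Ishita, and Chetan — each takes 1/14.
Deceased: Hemant and Sarita. Their combined 1/7 is pooled and carried to generation 3.
At generation 3 (Jayant, Vikram, Priya, Neelam, Falguni, Kavita) there are 6 shares of (1/7)/6 = 1/42 each.
Living: Jayant, Vikram, Neelam, Falguni, and Kavita — each takes 1/42.
Deceased: Priya. That 1/42 share is carried to generation 4.
At generation 4 (Bhavna) there are 1 shares of (1/42)/1 = 1/42 each.
Living: Bhavna — each takes 1/42.

Bhavna 1/42; Chetan 1/14; Deepa 1/4; Eshan 1/14; Falguni 1/42; Ishita 1/14; Jayant 1/42; Kavita 1/42; Lakshmi 1/14; Manoj 1/14; Neelam 1/42; Usha 1/4; Vikram 1/42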